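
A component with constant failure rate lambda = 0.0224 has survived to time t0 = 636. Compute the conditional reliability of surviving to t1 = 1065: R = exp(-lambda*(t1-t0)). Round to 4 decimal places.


lambda = 0.0224
t0 = 636, t1 = 1065
t1 - t0 = 429
lambda * (t1-t0) = 0.0224 * 429 = 9.6096
R = exp(-9.6096)
R = 0.0001

0.0001


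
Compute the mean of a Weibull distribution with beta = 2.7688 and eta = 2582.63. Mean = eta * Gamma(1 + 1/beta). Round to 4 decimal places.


beta = 2.7688, eta = 2582.63
1/beta = 0.3612
1 + 1/beta = 1.3612
Gamma(1.3612) = 0.8901
Mean = 2582.63 * 0.8901
Mean = 2298.742

2298.742


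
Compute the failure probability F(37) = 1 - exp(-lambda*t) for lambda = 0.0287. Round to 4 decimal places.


lambda = 0.0287, t = 37
lambda * t = 1.0619
exp(-1.0619) = 0.3458
F(t) = 1 - 0.3458
F(t) = 0.6542

0.6542


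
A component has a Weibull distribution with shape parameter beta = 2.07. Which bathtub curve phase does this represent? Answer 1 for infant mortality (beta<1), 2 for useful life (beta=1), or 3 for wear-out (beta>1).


beta = 2.07
Compare beta to 1:
beta < 1 => infant mortality (phase 1)
beta = 1 => useful life (phase 2)
beta > 1 => wear-out (phase 3)
Since beta = 2.07, this is wear-out (increasing failure rate)
Phase = 3

3


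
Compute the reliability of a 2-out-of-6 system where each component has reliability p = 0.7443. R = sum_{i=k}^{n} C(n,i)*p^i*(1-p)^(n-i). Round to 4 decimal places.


k = 2, n = 6, p = 0.7443
i=2: C(6,2)=15 * 0.7443^2 * 0.2557^4 = 0.0355
i=3: C(6,3)=20 * 0.7443^3 * 0.2557^3 = 0.1379
i=4: C(6,4)=15 * 0.7443^4 * 0.2557^2 = 0.301
i=5: C(6,5)=6 * 0.7443^5 * 0.2557^1 = 0.3504
i=6: C(6,6)=1 * 0.7443^6 * 0.2557^0 = 0.17
R = sum of terms = 0.9948

0.9948


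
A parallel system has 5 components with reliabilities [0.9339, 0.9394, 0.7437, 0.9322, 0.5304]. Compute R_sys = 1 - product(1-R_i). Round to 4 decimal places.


Components: [0.9339, 0.9394, 0.7437, 0.9322, 0.5304]
(1 - 0.9339) = 0.0661, running product = 0.0661
(1 - 0.9394) = 0.0606, running product = 0.004
(1 - 0.7437) = 0.2563, running product = 0.001
(1 - 0.9322) = 0.0678, running product = 0.0001
(1 - 0.5304) = 0.4696, running product = 0.0
Product of (1-R_i) = 0.0
R_sys = 1 - 0.0 = 1.0

1.0


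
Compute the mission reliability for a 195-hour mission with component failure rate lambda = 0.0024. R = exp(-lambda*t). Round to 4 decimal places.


lambda = 0.0024
mission_time = 195
lambda * t = 0.0024 * 195 = 0.468
R = exp(-0.468)
R = 0.6263

0.6263


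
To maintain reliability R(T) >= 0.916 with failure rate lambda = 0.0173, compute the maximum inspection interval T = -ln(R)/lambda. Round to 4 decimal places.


R_target = 0.916
lambda = 0.0173
-ln(0.916) = 0.0877
T = 0.0877 / 0.0173
T = 5.0716

5.0716


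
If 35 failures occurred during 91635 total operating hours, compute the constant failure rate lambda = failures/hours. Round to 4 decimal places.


failures = 35
total_hours = 91635
lambda = 35 / 91635
lambda = 0.0004

0.0004


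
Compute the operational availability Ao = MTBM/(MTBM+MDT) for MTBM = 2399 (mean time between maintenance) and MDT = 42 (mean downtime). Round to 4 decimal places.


MTBM = 2399
MDT = 42
MTBM + MDT = 2441
Ao = 2399 / 2441
Ao = 0.9828

0.9828


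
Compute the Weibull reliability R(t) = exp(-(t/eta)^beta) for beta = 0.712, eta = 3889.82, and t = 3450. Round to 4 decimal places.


beta = 0.712, eta = 3889.82, t = 3450
t/eta = 3450 / 3889.82 = 0.8869
(t/eta)^beta = 0.8869^0.712 = 0.9181
R(t) = exp(-0.9181)
R(t) = 0.3993

0.3993


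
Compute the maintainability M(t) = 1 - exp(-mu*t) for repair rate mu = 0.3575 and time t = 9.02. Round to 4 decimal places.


mu = 0.3575, t = 9.02
mu * t = 0.3575 * 9.02 = 3.2246
exp(-3.2246) = 0.0398
M(t) = 1 - 0.0398
M(t) = 0.9602

0.9602


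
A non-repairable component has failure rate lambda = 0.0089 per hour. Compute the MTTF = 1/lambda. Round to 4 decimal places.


lambda = 0.0089
MTTF = 1 / 0.0089
MTTF = 112.3596

112.3596


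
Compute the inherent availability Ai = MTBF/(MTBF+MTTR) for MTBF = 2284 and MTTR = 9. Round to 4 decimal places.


MTBF = 2284
MTTR = 9
MTBF + MTTR = 2293
Ai = 2284 / 2293
Ai = 0.9961

0.9961


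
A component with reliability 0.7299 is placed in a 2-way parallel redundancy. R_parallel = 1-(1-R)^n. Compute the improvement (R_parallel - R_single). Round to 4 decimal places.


R_single = 0.7299, n = 2
1 - R_single = 0.2701
(1 - R_single)^n = 0.2701^2 = 0.073
R_parallel = 1 - 0.073 = 0.927
Improvement = 0.927 - 0.7299
Improvement = 0.1971

0.1971


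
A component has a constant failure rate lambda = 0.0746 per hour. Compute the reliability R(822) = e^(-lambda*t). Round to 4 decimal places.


lambda = 0.0746
t = 822
lambda * t = 61.3212
R(t) = e^(-61.3212)
R(t) = 0.0

0.0


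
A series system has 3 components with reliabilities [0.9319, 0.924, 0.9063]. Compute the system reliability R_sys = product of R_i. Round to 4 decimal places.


Components: [0.9319, 0.924, 0.9063]
After component 1 (R=0.9319): product = 0.9319
After component 2 (R=0.924): product = 0.8611
After component 3 (R=0.9063): product = 0.7804
R_sys = 0.7804

0.7804


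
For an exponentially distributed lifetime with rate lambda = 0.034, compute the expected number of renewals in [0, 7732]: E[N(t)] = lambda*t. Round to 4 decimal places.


lambda = 0.034
t = 7732
E[N(t)] = lambda * t
E[N(t)] = 0.034 * 7732
E[N(t)] = 262.888

262.888


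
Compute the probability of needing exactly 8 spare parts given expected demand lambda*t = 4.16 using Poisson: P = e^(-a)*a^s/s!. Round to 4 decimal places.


a = 4.16, s = 8
e^(-a) = e^(-4.16) = 0.0156
a^s = 4.16^8 = 89690.5413
s! = 40320
P = 0.0156 * 89690.5413 / 40320
P = 0.0347

0.0347


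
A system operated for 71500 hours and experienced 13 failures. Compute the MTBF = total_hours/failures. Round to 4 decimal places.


total_hours = 71500
failures = 13
MTBF = 71500 / 13
MTBF = 5500.0

5500.0


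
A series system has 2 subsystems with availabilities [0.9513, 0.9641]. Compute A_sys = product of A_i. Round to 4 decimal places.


Subsystems: [0.9513, 0.9641]
After subsystem 1 (A=0.9513): product = 0.9513
After subsystem 2 (A=0.9641): product = 0.9171
A_sys = 0.9171

0.9171


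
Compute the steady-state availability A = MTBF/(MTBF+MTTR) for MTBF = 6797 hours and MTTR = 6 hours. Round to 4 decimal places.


MTBF = 6797
MTTR = 6
MTBF + MTTR = 6803
A = 6797 / 6803
A = 0.9991

0.9991


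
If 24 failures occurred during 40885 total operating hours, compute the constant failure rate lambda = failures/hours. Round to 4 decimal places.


failures = 24
total_hours = 40885
lambda = 24 / 40885
lambda = 0.0006

0.0006


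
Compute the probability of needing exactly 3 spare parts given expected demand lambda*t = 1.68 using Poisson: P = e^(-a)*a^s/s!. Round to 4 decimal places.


a = 1.68, s = 3
e^(-a) = e^(-1.68) = 0.1864
a^s = 1.68^3 = 4.7416
s! = 6
P = 0.1864 * 4.7416 / 6
P = 0.1473

0.1473


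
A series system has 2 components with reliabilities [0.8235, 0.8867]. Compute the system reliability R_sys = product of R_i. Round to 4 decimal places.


Components: [0.8235, 0.8867]
After component 1 (R=0.8235): product = 0.8235
After component 2 (R=0.8867): product = 0.7302
R_sys = 0.7302

0.7302


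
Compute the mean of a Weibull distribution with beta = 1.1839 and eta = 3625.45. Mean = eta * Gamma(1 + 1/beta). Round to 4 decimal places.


beta = 1.1839, eta = 3625.45
1/beta = 0.8447
1 + 1/beta = 1.8447
Gamma(1.8447) = 0.944
Mean = 3625.45 * 0.944
Mean = 3422.4321

3422.4321


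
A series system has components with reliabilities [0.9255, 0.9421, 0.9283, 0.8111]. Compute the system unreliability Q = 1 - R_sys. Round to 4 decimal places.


Components: [0.9255, 0.9421, 0.9283, 0.8111]
After component 1: product = 0.9255
After component 2: product = 0.8719
After component 3: product = 0.8094
After component 4: product = 0.6565
R_sys = 0.6565
Q = 1 - 0.6565 = 0.3435

0.3435


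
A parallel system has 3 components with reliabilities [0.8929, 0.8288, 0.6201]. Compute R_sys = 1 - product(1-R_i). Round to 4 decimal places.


Components: [0.8929, 0.8288, 0.6201]
(1 - 0.8929) = 0.1071, running product = 0.1071
(1 - 0.8288) = 0.1712, running product = 0.0183
(1 - 0.6201) = 0.3799, running product = 0.007
Product of (1-R_i) = 0.007
R_sys = 1 - 0.007 = 0.993

0.993


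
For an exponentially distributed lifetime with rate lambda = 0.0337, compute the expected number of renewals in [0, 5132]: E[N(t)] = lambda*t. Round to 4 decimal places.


lambda = 0.0337
t = 5132
E[N(t)] = lambda * t
E[N(t)] = 0.0337 * 5132
E[N(t)] = 172.9484

172.9484


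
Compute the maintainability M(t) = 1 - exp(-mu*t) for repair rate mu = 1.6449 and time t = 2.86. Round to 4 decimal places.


mu = 1.6449, t = 2.86
mu * t = 1.6449 * 2.86 = 4.7044
exp(-4.7044) = 0.0091
M(t) = 1 - 0.0091
M(t) = 0.9909

0.9909


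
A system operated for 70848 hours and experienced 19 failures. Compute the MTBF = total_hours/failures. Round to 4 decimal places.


total_hours = 70848
failures = 19
MTBF = 70848 / 19
MTBF = 3728.8421

3728.8421


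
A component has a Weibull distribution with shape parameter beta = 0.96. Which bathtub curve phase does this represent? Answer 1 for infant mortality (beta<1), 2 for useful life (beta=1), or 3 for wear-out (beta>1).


beta = 0.96
Compare beta to 1:
beta < 1 => infant mortality (phase 1)
beta = 1 => useful life (phase 2)
beta > 1 => wear-out (phase 3)
Since beta = 0.96, this is infant mortality (decreasing failure rate)
Phase = 1

1


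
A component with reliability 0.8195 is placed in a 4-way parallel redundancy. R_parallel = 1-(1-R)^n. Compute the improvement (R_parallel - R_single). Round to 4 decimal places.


R_single = 0.8195, n = 4
1 - R_single = 0.1805
(1 - R_single)^n = 0.1805^4 = 0.0011
R_parallel = 1 - 0.0011 = 0.9989
Improvement = 0.9989 - 0.8195
Improvement = 0.1794

0.1794


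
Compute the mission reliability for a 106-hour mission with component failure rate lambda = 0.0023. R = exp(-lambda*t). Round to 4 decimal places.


lambda = 0.0023
mission_time = 106
lambda * t = 0.0023 * 106 = 0.2438
R = exp(-0.2438)
R = 0.7836

0.7836


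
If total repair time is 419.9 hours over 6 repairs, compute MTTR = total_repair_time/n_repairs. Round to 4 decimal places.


total_repair_time = 419.9
n_repairs = 6
MTTR = 419.9 / 6
MTTR = 69.9833

69.9833


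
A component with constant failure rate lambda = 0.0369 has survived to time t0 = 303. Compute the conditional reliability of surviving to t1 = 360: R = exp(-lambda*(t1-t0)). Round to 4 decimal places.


lambda = 0.0369
t0 = 303, t1 = 360
t1 - t0 = 57
lambda * (t1-t0) = 0.0369 * 57 = 2.1033
R = exp(-2.1033)
R = 0.1221

0.1221


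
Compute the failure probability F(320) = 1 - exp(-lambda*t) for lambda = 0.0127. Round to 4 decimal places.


lambda = 0.0127, t = 320
lambda * t = 4.064
exp(-4.064) = 0.0172
F(t) = 1 - 0.0172
F(t) = 0.9828

0.9828


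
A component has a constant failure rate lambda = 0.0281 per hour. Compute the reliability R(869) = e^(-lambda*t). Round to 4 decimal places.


lambda = 0.0281
t = 869
lambda * t = 24.4189
R(t) = e^(-24.4189)
R(t) = 0.0

0.0


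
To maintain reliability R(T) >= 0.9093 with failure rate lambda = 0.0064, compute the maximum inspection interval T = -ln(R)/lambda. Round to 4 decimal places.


R_target = 0.9093
lambda = 0.0064
-ln(0.9093) = 0.0951
T = 0.0951 / 0.0064
T = 14.8563

14.8563


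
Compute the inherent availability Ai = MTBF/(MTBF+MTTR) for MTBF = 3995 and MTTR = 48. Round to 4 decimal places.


MTBF = 3995
MTTR = 48
MTBF + MTTR = 4043
Ai = 3995 / 4043
Ai = 0.9881

0.9881


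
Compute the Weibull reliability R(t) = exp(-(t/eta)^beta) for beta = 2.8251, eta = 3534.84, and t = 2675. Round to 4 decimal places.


beta = 2.8251, eta = 3534.84, t = 2675
t/eta = 2675 / 3534.84 = 0.7568
(t/eta)^beta = 0.7568^2.8251 = 0.455
R(t) = exp(-0.455)
R(t) = 0.6344

0.6344


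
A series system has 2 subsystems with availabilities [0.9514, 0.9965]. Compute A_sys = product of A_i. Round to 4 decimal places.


Subsystems: [0.9514, 0.9965]
After subsystem 1 (A=0.9514): product = 0.9514
After subsystem 2 (A=0.9965): product = 0.9481
A_sys = 0.9481

0.9481


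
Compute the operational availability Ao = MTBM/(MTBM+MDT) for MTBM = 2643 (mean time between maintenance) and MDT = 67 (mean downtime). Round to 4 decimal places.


MTBM = 2643
MDT = 67
MTBM + MDT = 2710
Ao = 2643 / 2710
Ao = 0.9753

0.9753


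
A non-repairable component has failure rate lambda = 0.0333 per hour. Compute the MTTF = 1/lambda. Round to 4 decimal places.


lambda = 0.0333
MTTF = 1 / 0.0333
MTTF = 30.03

30.03


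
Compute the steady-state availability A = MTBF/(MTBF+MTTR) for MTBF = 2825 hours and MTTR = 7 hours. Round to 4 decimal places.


MTBF = 2825
MTTR = 7
MTBF + MTTR = 2832
A = 2825 / 2832
A = 0.9975

0.9975


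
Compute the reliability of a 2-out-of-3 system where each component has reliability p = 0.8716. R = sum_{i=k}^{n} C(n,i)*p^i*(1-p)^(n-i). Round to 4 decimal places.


k = 2, n = 3, p = 0.8716
i=2: C(3,2)=3 * 0.8716^2 * 0.1284^1 = 0.2926
i=3: C(3,3)=1 * 0.8716^3 * 0.1284^0 = 0.6621
R = sum of terms = 0.9548

0.9548


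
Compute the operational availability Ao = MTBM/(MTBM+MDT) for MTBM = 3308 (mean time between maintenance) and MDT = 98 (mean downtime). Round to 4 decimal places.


MTBM = 3308
MDT = 98
MTBM + MDT = 3406
Ao = 3308 / 3406
Ao = 0.9712

0.9712


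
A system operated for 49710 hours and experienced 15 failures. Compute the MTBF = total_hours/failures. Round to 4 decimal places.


total_hours = 49710
failures = 15
MTBF = 49710 / 15
MTBF = 3314.0

3314.0


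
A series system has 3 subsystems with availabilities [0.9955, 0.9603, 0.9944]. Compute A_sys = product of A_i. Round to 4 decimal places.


Subsystems: [0.9955, 0.9603, 0.9944]
After subsystem 1 (A=0.9955): product = 0.9955
After subsystem 2 (A=0.9603): product = 0.956
After subsystem 3 (A=0.9944): product = 0.9506
A_sys = 0.9506

0.9506


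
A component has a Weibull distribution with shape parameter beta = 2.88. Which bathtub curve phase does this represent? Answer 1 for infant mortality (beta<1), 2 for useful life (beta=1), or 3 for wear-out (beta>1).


beta = 2.88
Compare beta to 1:
beta < 1 => infant mortality (phase 1)
beta = 1 => useful life (phase 2)
beta > 1 => wear-out (phase 3)
Since beta = 2.88, this is wear-out (increasing failure rate)
Phase = 3

3


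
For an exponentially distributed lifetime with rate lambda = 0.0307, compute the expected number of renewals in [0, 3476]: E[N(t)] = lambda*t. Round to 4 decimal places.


lambda = 0.0307
t = 3476
E[N(t)] = lambda * t
E[N(t)] = 0.0307 * 3476
E[N(t)] = 106.7132

106.7132


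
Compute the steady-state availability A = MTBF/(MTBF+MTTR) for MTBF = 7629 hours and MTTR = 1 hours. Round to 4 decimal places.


MTBF = 7629
MTTR = 1
MTBF + MTTR = 7630
A = 7629 / 7630
A = 0.9999

0.9999


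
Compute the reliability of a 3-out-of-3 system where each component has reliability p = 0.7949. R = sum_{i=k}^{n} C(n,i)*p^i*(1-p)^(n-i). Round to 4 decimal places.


k = 3, n = 3, p = 0.7949
i=3: C(3,3)=1 * 0.7949^3 * 0.2051^0 = 0.5023
R = sum of terms = 0.5023

0.5023


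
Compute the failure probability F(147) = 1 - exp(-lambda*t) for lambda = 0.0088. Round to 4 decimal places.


lambda = 0.0088, t = 147
lambda * t = 1.2936
exp(-1.2936) = 0.2743
F(t) = 1 - 0.2743
F(t) = 0.7257

0.7257


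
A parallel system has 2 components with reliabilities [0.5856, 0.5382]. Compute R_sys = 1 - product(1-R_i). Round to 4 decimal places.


Components: [0.5856, 0.5382]
(1 - 0.5856) = 0.4144, running product = 0.4144
(1 - 0.5382) = 0.4618, running product = 0.1914
Product of (1-R_i) = 0.1914
R_sys = 1 - 0.1914 = 0.8086

0.8086


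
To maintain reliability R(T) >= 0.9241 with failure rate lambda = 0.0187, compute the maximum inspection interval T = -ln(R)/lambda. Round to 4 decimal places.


R_target = 0.9241
lambda = 0.0187
-ln(0.9241) = 0.0789
T = 0.0789 / 0.0187
T = 4.2211

4.2211


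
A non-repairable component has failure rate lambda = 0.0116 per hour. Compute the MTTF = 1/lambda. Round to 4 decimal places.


lambda = 0.0116
MTTF = 1 / 0.0116
MTTF = 86.2069

86.2069


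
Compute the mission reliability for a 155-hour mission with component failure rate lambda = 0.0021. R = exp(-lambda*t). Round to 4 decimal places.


lambda = 0.0021
mission_time = 155
lambda * t = 0.0021 * 155 = 0.3255
R = exp(-0.3255)
R = 0.7222

0.7222


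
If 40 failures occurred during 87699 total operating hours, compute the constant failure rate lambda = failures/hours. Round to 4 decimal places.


failures = 40
total_hours = 87699
lambda = 40 / 87699
lambda = 0.0005

0.0005


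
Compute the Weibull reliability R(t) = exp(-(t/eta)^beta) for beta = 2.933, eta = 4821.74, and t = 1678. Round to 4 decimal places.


beta = 2.933, eta = 4821.74, t = 1678
t/eta = 1678 / 4821.74 = 0.348
(t/eta)^beta = 0.348^2.933 = 0.0452
R(t) = exp(-0.0452)
R(t) = 0.9558

0.9558


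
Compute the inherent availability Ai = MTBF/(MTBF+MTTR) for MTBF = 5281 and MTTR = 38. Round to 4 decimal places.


MTBF = 5281
MTTR = 38
MTBF + MTTR = 5319
Ai = 5281 / 5319
Ai = 0.9929

0.9929


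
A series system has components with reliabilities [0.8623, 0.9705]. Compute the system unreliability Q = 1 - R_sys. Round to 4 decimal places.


Components: [0.8623, 0.9705]
After component 1: product = 0.8623
After component 2: product = 0.8369
R_sys = 0.8369
Q = 1 - 0.8369 = 0.1631

0.1631


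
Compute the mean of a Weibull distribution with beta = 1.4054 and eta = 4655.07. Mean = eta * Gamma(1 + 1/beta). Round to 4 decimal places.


beta = 1.4054, eta = 4655.07
1/beta = 0.7115
1 + 1/beta = 1.7115
Gamma(1.7115) = 0.9109
Mean = 4655.07 * 0.9109
Mean = 4240.1931

4240.1931


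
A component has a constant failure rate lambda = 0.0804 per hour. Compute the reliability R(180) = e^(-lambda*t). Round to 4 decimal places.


lambda = 0.0804
t = 180
lambda * t = 14.472
R(t) = e^(-14.472)
R(t) = 0.0

0.0


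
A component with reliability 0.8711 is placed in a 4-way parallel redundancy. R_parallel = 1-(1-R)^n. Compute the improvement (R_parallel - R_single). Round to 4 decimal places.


R_single = 0.8711, n = 4
1 - R_single = 0.1289
(1 - R_single)^n = 0.1289^4 = 0.0003
R_parallel = 1 - 0.0003 = 0.9997
Improvement = 0.9997 - 0.8711
Improvement = 0.1286

0.1286


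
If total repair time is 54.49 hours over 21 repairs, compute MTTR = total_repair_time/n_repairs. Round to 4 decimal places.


total_repair_time = 54.49
n_repairs = 21
MTTR = 54.49 / 21
MTTR = 2.5948

2.5948


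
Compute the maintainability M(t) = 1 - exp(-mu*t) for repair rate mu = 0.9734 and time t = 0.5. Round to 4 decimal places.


mu = 0.9734, t = 0.5
mu * t = 0.9734 * 0.5 = 0.4867
exp(-0.4867) = 0.6147
M(t) = 1 - 0.6147
M(t) = 0.3853

0.3853


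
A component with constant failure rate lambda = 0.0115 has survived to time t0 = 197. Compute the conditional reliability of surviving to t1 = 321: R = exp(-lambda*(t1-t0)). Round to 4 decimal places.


lambda = 0.0115
t0 = 197, t1 = 321
t1 - t0 = 124
lambda * (t1-t0) = 0.0115 * 124 = 1.426
R = exp(-1.426)
R = 0.2403

0.2403


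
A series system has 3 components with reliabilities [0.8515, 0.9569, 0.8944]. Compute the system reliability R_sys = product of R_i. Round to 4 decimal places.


Components: [0.8515, 0.9569, 0.8944]
After component 1 (R=0.8515): product = 0.8515
After component 2 (R=0.9569): product = 0.8148
After component 3 (R=0.8944): product = 0.7288
R_sys = 0.7288

0.7288


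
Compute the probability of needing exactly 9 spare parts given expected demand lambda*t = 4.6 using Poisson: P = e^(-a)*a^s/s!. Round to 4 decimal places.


a = 4.6, s = 9
e^(-a) = e^(-4.6) = 0.0101
a^s = 4.6^9 = 922190.1627
s! = 362880
P = 0.0101 * 922190.1627 / 362880
P = 0.0255

0.0255


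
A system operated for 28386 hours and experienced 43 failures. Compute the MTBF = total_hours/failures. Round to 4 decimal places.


total_hours = 28386
failures = 43
MTBF = 28386 / 43
MTBF = 660.1395

660.1395


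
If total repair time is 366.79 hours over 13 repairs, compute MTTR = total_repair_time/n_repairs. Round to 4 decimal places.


total_repair_time = 366.79
n_repairs = 13
MTTR = 366.79 / 13
MTTR = 28.2146

28.2146


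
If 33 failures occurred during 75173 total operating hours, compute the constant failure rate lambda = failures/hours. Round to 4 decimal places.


failures = 33
total_hours = 75173
lambda = 33 / 75173
lambda = 0.0004

0.0004


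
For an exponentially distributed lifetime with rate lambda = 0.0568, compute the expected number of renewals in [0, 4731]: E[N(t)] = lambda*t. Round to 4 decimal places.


lambda = 0.0568
t = 4731
E[N(t)] = lambda * t
E[N(t)] = 0.0568 * 4731
E[N(t)] = 268.7208

268.7208


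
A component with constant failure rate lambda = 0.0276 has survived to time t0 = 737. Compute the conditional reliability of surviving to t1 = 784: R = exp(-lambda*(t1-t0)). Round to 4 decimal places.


lambda = 0.0276
t0 = 737, t1 = 784
t1 - t0 = 47
lambda * (t1-t0) = 0.0276 * 47 = 1.2972
R = exp(-1.2972)
R = 0.2733

0.2733


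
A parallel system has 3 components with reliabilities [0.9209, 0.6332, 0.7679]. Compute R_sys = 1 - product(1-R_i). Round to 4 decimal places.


Components: [0.9209, 0.6332, 0.7679]
(1 - 0.9209) = 0.0791, running product = 0.0791
(1 - 0.6332) = 0.3668, running product = 0.029
(1 - 0.7679) = 0.2321, running product = 0.0067
Product of (1-R_i) = 0.0067
R_sys = 1 - 0.0067 = 0.9933

0.9933


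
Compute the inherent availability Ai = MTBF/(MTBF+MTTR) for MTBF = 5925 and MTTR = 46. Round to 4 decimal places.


MTBF = 5925
MTTR = 46
MTBF + MTTR = 5971
Ai = 5925 / 5971
Ai = 0.9923

0.9923


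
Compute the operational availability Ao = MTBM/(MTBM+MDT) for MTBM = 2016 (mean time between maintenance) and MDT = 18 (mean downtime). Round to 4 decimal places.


MTBM = 2016
MDT = 18
MTBM + MDT = 2034
Ao = 2016 / 2034
Ao = 0.9912

0.9912


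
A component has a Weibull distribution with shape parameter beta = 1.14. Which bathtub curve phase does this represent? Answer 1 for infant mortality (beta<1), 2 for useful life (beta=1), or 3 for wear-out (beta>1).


beta = 1.14
Compare beta to 1:
beta < 1 => infant mortality (phase 1)
beta = 1 => useful life (phase 2)
beta > 1 => wear-out (phase 3)
Since beta = 1.14, this is wear-out (increasing failure rate)
Phase = 3

3


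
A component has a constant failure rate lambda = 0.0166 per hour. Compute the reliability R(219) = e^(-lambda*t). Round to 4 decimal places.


lambda = 0.0166
t = 219
lambda * t = 3.6354
R(t) = e^(-3.6354)
R(t) = 0.0264

0.0264


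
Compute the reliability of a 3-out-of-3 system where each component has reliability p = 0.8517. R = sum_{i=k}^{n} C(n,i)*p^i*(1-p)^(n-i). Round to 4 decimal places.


k = 3, n = 3, p = 0.8517
i=3: C(3,3)=1 * 0.8517^3 * 0.1483^0 = 0.6178
R = sum of terms = 0.6178

0.6178


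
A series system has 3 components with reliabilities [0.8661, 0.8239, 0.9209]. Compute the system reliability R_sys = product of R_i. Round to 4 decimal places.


Components: [0.8661, 0.8239, 0.9209]
After component 1 (R=0.8661): product = 0.8661
After component 2 (R=0.8239): product = 0.7136
After component 3 (R=0.9209): product = 0.6571
R_sys = 0.6571

0.6571


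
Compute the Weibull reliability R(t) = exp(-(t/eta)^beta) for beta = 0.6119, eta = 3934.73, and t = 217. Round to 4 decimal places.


beta = 0.6119, eta = 3934.73, t = 217
t/eta = 217 / 3934.73 = 0.0551
(t/eta)^beta = 0.0551^0.6119 = 0.1698
R(t) = exp(-0.1698)
R(t) = 0.8438

0.8438


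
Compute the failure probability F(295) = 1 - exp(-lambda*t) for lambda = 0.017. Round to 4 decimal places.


lambda = 0.017, t = 295
lambda * t = 5.015
exp(-5.015) = 0.0066
F(t) = 1 - 0.0066
F(t) = 0.9934

0.9934


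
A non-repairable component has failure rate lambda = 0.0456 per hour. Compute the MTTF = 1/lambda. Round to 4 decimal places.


lambda = 0.0456
MTTF = 1 / 0.0456
MTTF = 21.9298

21.9298


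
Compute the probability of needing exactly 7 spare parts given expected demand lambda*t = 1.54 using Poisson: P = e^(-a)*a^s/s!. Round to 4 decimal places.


a = 1.54, s = 7
e^(-a) = e^(-1.54) = 0.2144
a^s = 1.54^7 = 20.5421
s! = 5040
P = 0.2144 * 20.5421 / 5040
P = 0.0009

0.0009


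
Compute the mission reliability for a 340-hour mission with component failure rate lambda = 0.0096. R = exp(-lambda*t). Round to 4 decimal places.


lambda = 0.0096
mission_time = 340
lambda * t = 0.0096 * 340 = 3.264
R = exp(-3.264)
R = 0.0382

0.0382


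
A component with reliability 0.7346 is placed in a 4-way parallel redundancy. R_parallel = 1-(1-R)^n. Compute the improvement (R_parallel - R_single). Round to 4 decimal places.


R_single = 0.7346, n = 4
1 - R_single = 0.2654
(1 - R_single)^n = 0.2654^4 = 0.005
R_parallel = 1 - 0.005 = 0.995
Improvement = 0.995 - 0.7346
Improvement = 0.2604

0.2604


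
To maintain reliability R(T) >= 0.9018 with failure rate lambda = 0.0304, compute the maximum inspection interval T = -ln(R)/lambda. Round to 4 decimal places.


R_target = 0.9018
lambda = 0.0304
-ln(0.9018) = 0.1034
T = 0.1034 / 0.0304
T = 3.4001

3.4001


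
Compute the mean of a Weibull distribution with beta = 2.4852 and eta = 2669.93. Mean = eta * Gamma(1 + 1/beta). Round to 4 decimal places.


beta = 2.4852, eta = 2669.93
1/beta = 0.4024
1 + 1/beta = 1.4024
Gamma(1.4024) = 0.8871
Mean = 2669.93 * 0.8871
Mean = 2368.5928

2368.5928


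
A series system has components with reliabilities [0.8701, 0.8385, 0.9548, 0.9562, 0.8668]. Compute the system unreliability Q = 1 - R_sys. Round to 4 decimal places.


Components: [0.8701, 0.8385, 0.9548, 0.9562, 0.8668]
After component 1: product = 0.8701
After component 2: product = 0.7296
After component 3: product = 0.6966
After component 4: product = 0.6661
After component 5: product = 0.5774
R_sys = 0.5774
Q = 1 - 0.5774 = 0.4226

0.4226


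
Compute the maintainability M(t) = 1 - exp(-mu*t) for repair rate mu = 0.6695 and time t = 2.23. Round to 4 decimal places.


mu = 0.6695, t = 2.23
mu * t = 0.6695 * 2.23 = 1.493
exp(-1.493) = 0.2247
M(t) = 1 - 0.2247
M(t) = 0.7753

0.7753


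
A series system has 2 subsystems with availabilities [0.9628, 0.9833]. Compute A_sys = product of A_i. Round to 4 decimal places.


Subsystems: [0.9628, 0.9833]
After subsystem 1 (A=0.9628): product = 0.9628
After subsystem 2 (A=0.9833): product = 0.9467
A_sys = 0.9467

0.9467


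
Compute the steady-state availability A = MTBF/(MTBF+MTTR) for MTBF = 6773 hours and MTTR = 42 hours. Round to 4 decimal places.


MTBF = 6773
MTTR = 42
MTBF + MTTR = 6815
A = 6773 / 6815
A = 0.9938

0.9938


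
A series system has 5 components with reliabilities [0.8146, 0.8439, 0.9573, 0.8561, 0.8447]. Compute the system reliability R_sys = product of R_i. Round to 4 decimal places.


Components: [0.8146, 0.8439, 0.9573, 0.8561, 0.8447]
After component 1 (R=0.8146): product = 0.8146
After component 2 (R=0.8439): product = 0.6874
After component 3 (R=0.9573): product = 0.6581
After component 4 (R=0.8561): product = 0.5634
After component 5 (R=0.8447): product = 0.4759
R_sys = 0.4759

0.4759


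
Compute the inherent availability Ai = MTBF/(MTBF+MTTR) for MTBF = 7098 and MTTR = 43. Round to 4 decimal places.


MTBF = 7098
MTTR = 43
MTBF + MTTR = 7141
Ai = 7098 / 7141
Ai = 0.994

0.994


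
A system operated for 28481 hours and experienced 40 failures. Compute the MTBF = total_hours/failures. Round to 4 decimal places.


total_hours = 28481
failures = 40
MTBF = 28481 / 40
MTBF = 712.025

712.025


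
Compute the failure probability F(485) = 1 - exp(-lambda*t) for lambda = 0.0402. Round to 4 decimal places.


lambda = 0.0402, t = 485
lambda * t = 19.497
exp(-19.497) = 0.0
F(t) = 1 - 0.0
F(t) = 1.0

1.0


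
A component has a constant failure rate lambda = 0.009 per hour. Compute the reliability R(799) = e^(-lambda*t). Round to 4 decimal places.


lambda = 0.009
t = 799
lambda * t = 7.191
R(t) = e^(-7.191)
R(t) = 0.0008

0.0008


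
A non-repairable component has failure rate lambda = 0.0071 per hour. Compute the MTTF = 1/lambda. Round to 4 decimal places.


lambda = 0.0071
MTTF = 1 / 0.0071
MTTF = 140.8451

140.8451


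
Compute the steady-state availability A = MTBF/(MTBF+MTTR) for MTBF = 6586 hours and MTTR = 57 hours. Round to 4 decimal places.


MTBF = 6586
MTTR = 57
MTBF + MTTR = 6643
A = 6586 / 6643
A = 0.9914

0.9914


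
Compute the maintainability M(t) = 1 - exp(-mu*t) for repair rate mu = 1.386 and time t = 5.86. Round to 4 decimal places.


mu = 1.386, t = 5.86
mu * t = 1.386 * 5.86 = 8.122
exp(-8.122) = 0.0003
M(t) = 1 - 0.0003
M(t) = 0.9997

0.9997


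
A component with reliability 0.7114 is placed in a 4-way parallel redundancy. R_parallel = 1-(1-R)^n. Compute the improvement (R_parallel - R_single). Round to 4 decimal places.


R_single = 0.7114, n = 4
1 - R_single = 0.2886
(1 - R_single)^n = 0.2886^4 = 0.0069
R_parallel = 1 - 0.0069 = 0.9931
Improvement = 0.9931 - 0.7114
Improvement = 0.2817

0.2817


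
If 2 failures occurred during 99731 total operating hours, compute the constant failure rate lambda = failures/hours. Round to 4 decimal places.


failures = 2
total_hours = 99731
lambda = 2 / 99731
lambda = 0.0

0.0


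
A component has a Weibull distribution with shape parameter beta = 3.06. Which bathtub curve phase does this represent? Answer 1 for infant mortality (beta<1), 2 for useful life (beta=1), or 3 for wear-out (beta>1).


beta = 3.06
Compare beta to 1:
beta < 1 => infant mortality (phase 1)
beta = 1 => useful life (phase 2)
beta > 1 => wear-out (phase 3)
Since beta = 3.06, this is wear-out (increasing failure rate)
Phase = 3

3


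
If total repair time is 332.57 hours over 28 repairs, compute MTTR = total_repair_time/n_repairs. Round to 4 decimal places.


total_repair_time = 332.57
n_repairs = 28
MTTR = 332.57 / 28
MTTR = 11.8775

11.8775


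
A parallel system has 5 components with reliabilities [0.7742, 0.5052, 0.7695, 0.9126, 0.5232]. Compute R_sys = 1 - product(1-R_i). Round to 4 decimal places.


Components: [0.7742, 0.5052, 0.7695, 0.9126, 0.5232]
(1 - 0.7742) = 0.2258, running product = 0.2258
(1 - 0.5052) = 0.4948, running product = 0.1117
(1 - 0.7695) = 0.2305, running product = 0.0258
(1 - 0.9126) = 0.0874, running product = 0.0023
(1 - 0.5232) = 0.4768, running product = 0.0011
Product of (1-R_i) = 0.0011
R_sys = 1 - 0.0011 = 0.9989

0.9989


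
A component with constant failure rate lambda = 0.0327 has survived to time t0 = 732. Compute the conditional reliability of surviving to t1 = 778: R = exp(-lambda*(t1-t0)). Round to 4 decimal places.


lambda = 0.0327
t0 = 732, t1 = 778
t1 - t0 = 46
lambda * (t1-t0) = 0.0327 * 46 = 1.5042
R = exp(-1.5042)
R = 0.2222

0.2222


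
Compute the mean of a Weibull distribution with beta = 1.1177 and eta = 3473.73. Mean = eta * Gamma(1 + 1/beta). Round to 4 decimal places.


beta = 1.1177, eta = 3473.73
1/beta = 0.8947
1 + 1/beta = 1.8947
Gamma(1.8947) = 0.96
Mean = 3473.73 * 0.96
Mean = 3334.6396

3334.6396


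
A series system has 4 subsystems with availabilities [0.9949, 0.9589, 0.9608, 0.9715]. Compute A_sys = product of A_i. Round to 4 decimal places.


Subsystems: [0.9949, 0.9589, 0.9608, 0.9715]
After subsystem 1 (A=0.9949): product = 0.9949
After subsystem 2 (A=0.9589): product = 0.954
After subsystem 3 (A=0.9608): product = 0.9166
After subsystem 4 (A=0.9715): product = 0.8905
A_sys = 0.8905

0.8905


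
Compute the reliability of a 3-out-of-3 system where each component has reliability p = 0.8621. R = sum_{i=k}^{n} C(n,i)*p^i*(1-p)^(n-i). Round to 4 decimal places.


k = 3, n = 3, p = 0.8621
i=3: C(3,3)=1 * 0.8621^3 * 0.1379^0 = 0.6407
R = sum of terms = 0.6407

0.6407


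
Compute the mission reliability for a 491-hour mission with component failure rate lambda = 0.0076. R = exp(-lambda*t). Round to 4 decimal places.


lambda = 0.0076
mission_time = 491
lambda * t = 0.0076 * 491 = 3.7316
R = exp(-3.7316)
R = 0.024

0.024


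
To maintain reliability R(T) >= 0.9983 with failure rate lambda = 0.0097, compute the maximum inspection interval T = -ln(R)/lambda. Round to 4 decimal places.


R_target = 0.9983
lambda = 0.0097
-ln(0.9983) = 0.0017
T = 0.0017 / 0.0097
T = 0.1754

0.1754


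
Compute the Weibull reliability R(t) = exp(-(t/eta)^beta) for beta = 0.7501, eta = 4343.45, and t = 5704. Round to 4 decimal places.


beta = 0.7501, eta = 4343.45, t = 5704
t/eta = 5704 / 4343.45 = 1.3132
(t/eta)^beta = 1.3132^0.7501 = 1.2268
R(t) = exp(-1.2268)
R(t) = 0.2932

0.2932


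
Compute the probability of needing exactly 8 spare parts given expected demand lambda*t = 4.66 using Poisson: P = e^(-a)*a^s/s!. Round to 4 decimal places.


a = 4.66, s = 8
e^(-a) = e^(-4.66) = 0.0095
a^s = 4.66^8 = 222375.7027
s! = 40320
P = 0.0095 * 222375.7027 / 40320
P = 0.0522

0.0522


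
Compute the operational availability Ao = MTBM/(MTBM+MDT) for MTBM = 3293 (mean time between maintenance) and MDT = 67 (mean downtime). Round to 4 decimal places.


MTBM = 3293
MDT = 67
MTBM + MDT = 3360
Ao = 3293 / 3360
Ao = 0.9801

0.9801


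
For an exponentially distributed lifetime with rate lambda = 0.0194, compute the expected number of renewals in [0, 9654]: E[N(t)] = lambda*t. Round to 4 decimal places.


lambda = 0.0194
t = 9654
E[N(t)] = lambda * t
E[N(t)] = 0.0194 * 9654
E[N(t)] = 187.2876

187.2876


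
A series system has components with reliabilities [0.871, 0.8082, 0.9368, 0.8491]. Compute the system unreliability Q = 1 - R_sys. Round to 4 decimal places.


Components: [0.871, 0.8082, 0.9368, 0.8491]
After component 1: product = 0.871
After component 2: product = 0.7039
After component 3: product = 0.6595
After component 4: product = 0.5599
R_sys = 0.5599
Q = 1 - 0.5599 = 0.4401

0.4401


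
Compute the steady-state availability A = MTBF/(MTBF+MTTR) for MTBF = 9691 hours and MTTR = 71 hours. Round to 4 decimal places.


MTBF = 9691
MTTR = 71
MTBF + MTTR = 9762
A = 9691 / 9762
A = 0.9927

0.9927


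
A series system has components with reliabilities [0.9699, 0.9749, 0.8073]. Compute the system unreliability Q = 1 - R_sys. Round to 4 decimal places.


Components: [0.9699, 0.9749, 0.8073]
After component 1: product = 0.9699
After component 2: product = 0.9456
After component 3: product = 0.7633
R_sys = 0.7633
Q = 1 - 0.7633 = 0.2367

0.2367


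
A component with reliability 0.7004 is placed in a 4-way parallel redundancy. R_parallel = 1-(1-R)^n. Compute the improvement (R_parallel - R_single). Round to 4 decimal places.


R_single = 0.7004, n = 4
1 - R_single = 0.2996
(1 - R_single)^n = 0.2996^4 = 0.0081
R_parallel = 1 - 0.0081 = 0.9919
Improvement = 0.9919 - 0.7004
Improvement = 0.2915

0.2915


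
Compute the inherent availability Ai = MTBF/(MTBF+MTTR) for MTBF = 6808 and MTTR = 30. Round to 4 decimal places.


MTBF = 6808
MTTR = 30
MTBF + MTTR = 6838
Ai = 6808 / 6838
Ai = 0.9956

0.9956


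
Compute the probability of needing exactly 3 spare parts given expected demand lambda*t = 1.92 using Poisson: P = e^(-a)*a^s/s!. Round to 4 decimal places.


a = 1.92, s = 3
e^(-a) = e^(-1.92) = 0.1466
a^s = 1.92^3 = 7.0779
s! = 6
P = 0.1466 * 7.0779 / 6
P = 0.1729

0.1729


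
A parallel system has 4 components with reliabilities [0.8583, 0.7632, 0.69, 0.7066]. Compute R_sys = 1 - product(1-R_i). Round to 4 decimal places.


Components: [0.8583, 0.7632, 0.69, 0.7066]
(1 - 0.8583) = 0.1417, running product = 0.1417
(1 - 0.7632) = 0.2368, running product = 0.0336
(1 - 0.69) = 0.31, running product = 0.0104
(1 - 0.7066) = 0.2934, running product = 0.0031
Product of (1-R_i) = 0.0031
R_sys = 1 - 0.0031 = 0.9969

0.9969


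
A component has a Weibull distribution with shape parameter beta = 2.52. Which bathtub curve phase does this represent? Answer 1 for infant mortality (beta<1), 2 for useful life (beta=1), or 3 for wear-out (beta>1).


beta = 2.52
Compare beta to 1:
beta < 1 => infant mortality (phase 1)
beta = 1 => useful life (phase 2)
beta > 1 => wear-out (phase 3)
Since beta = 2.52, this is wear-out (increasing failure rate)
Phase = 3

3


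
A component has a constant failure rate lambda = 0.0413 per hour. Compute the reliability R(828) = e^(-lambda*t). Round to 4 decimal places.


lambda = 0.0413
t = 828
lambda * t = 34.1964
R(t) = e^(-34.1964)
R(t) = 0.0

0.0


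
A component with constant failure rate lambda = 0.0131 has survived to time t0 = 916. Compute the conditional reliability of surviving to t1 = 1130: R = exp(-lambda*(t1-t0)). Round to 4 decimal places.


lambda = 0.0131
t0 = 916, t1 = 1130
t1 - t0 = 214
lambda * (t1-t0) = 0.0131 * 214 = 2.8034
R = exp(-2.8034)
R = 0.0606

0.0606


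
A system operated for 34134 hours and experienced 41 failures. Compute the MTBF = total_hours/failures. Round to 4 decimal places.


total_hours = 34134
failures = 41
MTBF = 34134 / 41
MTBF = 832.5366

832.5366


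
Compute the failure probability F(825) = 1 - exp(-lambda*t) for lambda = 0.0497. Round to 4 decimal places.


lambda = 0.0497, t = 825
lambda * t = 41.0025
exp(-41.0025) = 0.0
F(t) = 1 - 0.0
F(t) = 1.0

1.0


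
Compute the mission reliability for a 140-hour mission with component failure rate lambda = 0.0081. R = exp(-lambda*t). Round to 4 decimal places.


lambda = 0.0081
mission_time = 140
lambda * t = 0.0081 * 140 = 1.134
R = exp(-1.134)
R = 0.3217

0.3217


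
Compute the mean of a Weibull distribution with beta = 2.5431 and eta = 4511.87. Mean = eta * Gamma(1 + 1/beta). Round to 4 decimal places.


beta = 2.5431, eta = 4511.87
1/beta = 0.3932
1 + 1/beta = 1.3932
Gamma(1.3932) = 0.8877
Mean = 4511.87 * 0.8877
Mean = 4004.9798

4004.9798


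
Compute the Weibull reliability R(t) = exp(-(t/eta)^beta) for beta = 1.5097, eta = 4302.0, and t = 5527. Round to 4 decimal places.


beta = 1.5097, eta = 4302.0, t = 5527
t/eta = 5527 / 4302.0 = 1.2848
(t/eta)^beta = 1.2848^1.5097 = 1.4598
R(t) = exp(-1.4598)
R(t) = 0.2323

0.2323


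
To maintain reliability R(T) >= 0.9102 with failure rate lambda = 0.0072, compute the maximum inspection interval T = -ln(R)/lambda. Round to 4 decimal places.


R_target = 0.9102
lambda = 0.0072
-ln(0.9102) = 0.0941
T = 0.0941 / 0.0072
T = 13.0682

13.0682


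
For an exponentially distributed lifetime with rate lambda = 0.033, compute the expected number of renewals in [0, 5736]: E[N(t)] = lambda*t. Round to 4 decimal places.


lambda = 0.033
t = 5736
E[N(t)] = lambda * t
E[N(t)] = 0.033 * 5736
E[N(t)] = 189.288

189.288


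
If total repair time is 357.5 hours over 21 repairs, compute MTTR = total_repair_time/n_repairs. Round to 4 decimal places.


total_repair_time = 357.5
n_repairs = 21
MTTR = 357.5 / 21
MTTR = 17.0238

17.0238


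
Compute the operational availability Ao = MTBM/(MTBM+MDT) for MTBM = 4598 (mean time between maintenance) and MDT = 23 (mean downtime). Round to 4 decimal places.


MTBM = 4598
MDT = 23
MTBM + MDT = 4621
Ao = 4598 / 4621
Ao = 0.995

0.995


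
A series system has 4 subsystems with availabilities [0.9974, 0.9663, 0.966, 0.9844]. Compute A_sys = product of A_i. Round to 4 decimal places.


Subsystems: [0.9974, 0.9663, 0.966, 0.9844]
After subsystem 1 (A=0.9974): product = 0.9974
After subsystem 2 (A=0.9663): product = 0.9638
After subsystem 3 (A=0.966): product = 0.931
After subsystem 4 (A=0.9844): product = 0.9165
A_sys = 0.9165

0.9165


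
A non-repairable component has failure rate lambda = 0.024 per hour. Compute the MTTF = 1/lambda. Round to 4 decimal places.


lambda = 0.024
MTTF = 1 / 0.024
MTTF = 41.6667

41.6667
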